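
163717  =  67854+95863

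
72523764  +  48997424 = 121521188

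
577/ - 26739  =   - 1+ 26162/26739 = - 0.02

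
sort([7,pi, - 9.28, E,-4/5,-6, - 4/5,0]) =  [ - 9.28, - 6, - 4/5, - 4/5,0,E, pi,7 ]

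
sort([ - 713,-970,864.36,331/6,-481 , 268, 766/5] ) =[-970,-713,  -  481,331/6 , 766/5,268, 864.36]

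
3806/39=3806/39=97.59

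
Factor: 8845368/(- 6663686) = - 4422684/3331843= -2^2*3^1*7^1*37^1 * 67^( - 1)*223^( - 2 )*1423^1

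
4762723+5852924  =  10615647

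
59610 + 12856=72466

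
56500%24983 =6534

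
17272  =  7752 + 9520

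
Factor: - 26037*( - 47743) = 3^2*11^1*263^1* 47743^1  =  1243084491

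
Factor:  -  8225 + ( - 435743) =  - 2^6*7^1*991^1 = - 443968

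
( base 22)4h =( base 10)105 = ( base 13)81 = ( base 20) 55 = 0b1101001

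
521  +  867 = 1388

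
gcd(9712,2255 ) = 1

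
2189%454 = 373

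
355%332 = 23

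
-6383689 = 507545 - 6891234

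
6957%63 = 27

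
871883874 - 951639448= -79755574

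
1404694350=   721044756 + 683649594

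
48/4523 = 48/4523=0.01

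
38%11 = 5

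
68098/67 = 1016 + 26/67 = 1016.39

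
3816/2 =1908 = 1908.00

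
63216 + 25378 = 88594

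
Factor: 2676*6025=16122900=   2^2 * 3^1*5^2 * 223^1 *241^1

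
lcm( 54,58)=1566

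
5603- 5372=231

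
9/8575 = 9/8575 = 0.00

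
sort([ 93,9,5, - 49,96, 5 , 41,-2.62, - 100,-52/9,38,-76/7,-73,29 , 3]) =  [ - 100, - 73, - 49, - 76/7,-52/9,-2.62 , 3,  5, 5,9,29 , 38  ,  41,  93,96]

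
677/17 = 677/17 = 39.82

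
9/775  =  9/775 = 0.01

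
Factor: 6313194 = 2^1*3^3*116911^1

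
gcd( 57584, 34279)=59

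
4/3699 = 4/3699 = 0.00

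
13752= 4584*3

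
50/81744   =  25/40872  =  0.00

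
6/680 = 3/340 = 0.01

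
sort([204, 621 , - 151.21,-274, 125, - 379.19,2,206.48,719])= [-379.19, - 274,- 151.21 , 2, 125,204,206.48, 621, 719 ] 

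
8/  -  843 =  -8/843 = - 0.01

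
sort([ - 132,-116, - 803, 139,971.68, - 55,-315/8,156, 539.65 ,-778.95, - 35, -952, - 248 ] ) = [-952, - 803, - 778.95, - 248, -132, - 116,-55,-315/8, - 35, 139,  156,  539.65,971.68]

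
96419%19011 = 1364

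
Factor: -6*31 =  - 2^1*3^1 * 31^1= -  186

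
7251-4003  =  3248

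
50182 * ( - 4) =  - 200728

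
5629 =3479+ 2150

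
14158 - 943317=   -  929159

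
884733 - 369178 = 515555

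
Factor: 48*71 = 2^4*3^1*71^1=3408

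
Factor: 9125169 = 3^1*29^1*53^1 * 1979^1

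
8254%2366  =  1156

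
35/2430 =7/486 = 0.01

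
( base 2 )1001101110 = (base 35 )hr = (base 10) 622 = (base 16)26E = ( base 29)LD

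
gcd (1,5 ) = 1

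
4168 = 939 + 3229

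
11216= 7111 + 4105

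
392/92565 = 392/92565 =0.00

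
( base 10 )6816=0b1101010100000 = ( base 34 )5ug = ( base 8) 15240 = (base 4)1222200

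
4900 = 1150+3750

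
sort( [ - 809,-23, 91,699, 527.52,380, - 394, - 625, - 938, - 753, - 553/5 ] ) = [ - 938, - 809, - 753, - 625 , - 394 , - 553/5, - 23,91, 380,527.52, 699]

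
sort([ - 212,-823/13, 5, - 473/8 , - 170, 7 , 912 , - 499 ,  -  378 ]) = [-499, - 378, - 212,-170 ,-823/13,-473/8 , 5, 7,912]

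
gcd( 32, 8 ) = 8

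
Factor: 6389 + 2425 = 2^1*3^1 *13^1 * 113^1 = 8814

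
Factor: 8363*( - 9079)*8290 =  - 629440442330 =- 2^1 * 5^1*7^1*829^1* 1297^1*8363^1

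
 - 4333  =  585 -4918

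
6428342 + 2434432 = 8862774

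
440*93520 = 41148800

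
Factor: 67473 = 3^4*7^2*17^1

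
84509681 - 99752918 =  - 15243237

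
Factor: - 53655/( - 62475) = 73/85 = 5^( - 1 )*17^ ( - 1)*73^1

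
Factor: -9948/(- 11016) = 2^(-1 )*3^( - 3)* 17^( - 1) * 829^1 = 829/918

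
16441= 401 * 41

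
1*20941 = 20941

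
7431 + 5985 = 13416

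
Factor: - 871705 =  - 5^1*313^1*557^1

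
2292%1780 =512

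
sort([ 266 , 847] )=[ 266,847]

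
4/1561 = 4/1561 =0.00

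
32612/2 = 16306 = 16306.00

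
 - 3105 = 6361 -9466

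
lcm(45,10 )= 90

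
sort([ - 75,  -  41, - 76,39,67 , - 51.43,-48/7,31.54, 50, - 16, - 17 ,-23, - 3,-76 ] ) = [ - 76, - 76,-75,-51.43,-41,-23, - 17,- 16, - 48/7,-3,31.54, 39 , 50,67]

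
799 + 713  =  1512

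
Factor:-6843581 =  -23^1*67^1 * 4441^1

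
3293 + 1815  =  5108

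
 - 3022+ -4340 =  - 7362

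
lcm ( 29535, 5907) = 29535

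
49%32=17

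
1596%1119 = 477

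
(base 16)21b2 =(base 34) 7fo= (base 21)JBG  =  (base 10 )8626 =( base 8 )20662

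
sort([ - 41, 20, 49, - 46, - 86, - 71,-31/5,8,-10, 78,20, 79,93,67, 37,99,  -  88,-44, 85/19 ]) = [ - 88, - 86,-71,  -  46, - 44, - 41,-10, - 31/5,85/19,8,20 , 20 , 37, 49, 67,  78, 79 , 93, 99] 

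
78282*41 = 3209562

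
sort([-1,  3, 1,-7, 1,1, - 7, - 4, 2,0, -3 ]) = [ - 7,  -  7, - 4,-3,  -  1,0,1,1,1,2, 3]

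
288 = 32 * 9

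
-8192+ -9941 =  - 18133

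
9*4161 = 37449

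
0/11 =0 = 0.00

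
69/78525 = 23/26175 = 0.00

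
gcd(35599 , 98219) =1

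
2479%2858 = 2479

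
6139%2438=1263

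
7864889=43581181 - 35716292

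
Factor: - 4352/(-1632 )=8/3  =  2^3 * 3^( - 1)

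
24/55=24/55 = 0.44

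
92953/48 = 92953/48 = 1936.52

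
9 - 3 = 6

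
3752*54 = 202608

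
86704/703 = 86704/703  =  123.33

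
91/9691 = 91/9691 = 0.01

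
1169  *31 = 36239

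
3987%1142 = 561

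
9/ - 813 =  -3/271=- 0.01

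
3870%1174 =348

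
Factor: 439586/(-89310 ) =-3^( -1)*5^(-1 )*7^1*13^(-1 )*17^1*229^ (  -  1)*1847^1 = - 219793/44655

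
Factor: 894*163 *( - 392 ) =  - 2^4*3^1*7^2  *149^1*163^1 = -57123024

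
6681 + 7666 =14347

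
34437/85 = 405 + 12/85   =  405.14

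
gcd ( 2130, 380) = 10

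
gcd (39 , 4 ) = 1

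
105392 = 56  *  1882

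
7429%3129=1171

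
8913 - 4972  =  3941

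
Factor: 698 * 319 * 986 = 2^2*11^1 * 17^1*29^2 * 349^1 = 219544732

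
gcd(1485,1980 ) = 495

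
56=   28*2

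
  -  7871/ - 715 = 11 + 6/715  =  11.01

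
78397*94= 7369318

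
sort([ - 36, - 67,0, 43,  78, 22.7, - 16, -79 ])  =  [ - 79, - 67 ,-36,-16,  0, 22.7, 43, 78 ]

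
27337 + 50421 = 77758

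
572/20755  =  572/20755= 0.03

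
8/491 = 8/491 = 0.02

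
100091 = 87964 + 12127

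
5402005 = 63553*85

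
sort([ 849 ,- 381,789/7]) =[-381,789/7, 849 ] 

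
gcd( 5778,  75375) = 9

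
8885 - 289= 8596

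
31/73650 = 31/73650 =0.00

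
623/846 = 623/846 = 0.74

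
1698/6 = 283 = 283.00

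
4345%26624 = 4345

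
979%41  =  36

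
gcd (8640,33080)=40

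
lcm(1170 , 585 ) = 1170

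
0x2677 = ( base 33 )91d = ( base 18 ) 1C71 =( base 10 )9847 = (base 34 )8hl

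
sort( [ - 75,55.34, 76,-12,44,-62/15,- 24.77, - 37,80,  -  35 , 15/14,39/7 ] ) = [ - 75, - 37,-35, -24.77,-12, - 62/15,15/14,39/7,44,55.34,76, 80 ] 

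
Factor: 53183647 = 11^1*43^1 * 229^1 * 491^1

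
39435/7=5633 + 4/7= 5633.57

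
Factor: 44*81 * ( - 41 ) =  - 146124 = -2^2*3^4*11^1 * 41^1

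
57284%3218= 2578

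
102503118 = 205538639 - 103035521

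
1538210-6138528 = -4600318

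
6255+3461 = 9716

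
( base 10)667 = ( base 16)29B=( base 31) lg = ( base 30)m7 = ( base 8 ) 1233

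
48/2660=12/665 = 0.02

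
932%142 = 80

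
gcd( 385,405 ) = 5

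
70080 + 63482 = 133562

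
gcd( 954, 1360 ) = 2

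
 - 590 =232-822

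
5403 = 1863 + 3540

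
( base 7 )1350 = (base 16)20d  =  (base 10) 525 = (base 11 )438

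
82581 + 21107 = 103688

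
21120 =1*21120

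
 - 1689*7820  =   - 13207980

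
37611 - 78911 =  - 41300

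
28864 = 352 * 82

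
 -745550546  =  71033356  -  816583902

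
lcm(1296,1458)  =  11664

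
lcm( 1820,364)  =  1820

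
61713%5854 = 3173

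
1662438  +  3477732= 5140170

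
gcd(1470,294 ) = 294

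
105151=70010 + 35141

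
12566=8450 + 4116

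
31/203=31/203 = 0.15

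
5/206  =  5/206 = 0.02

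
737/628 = 737/628 = 1.17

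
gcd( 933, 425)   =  1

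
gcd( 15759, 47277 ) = 15759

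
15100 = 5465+9635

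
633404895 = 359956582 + 273448313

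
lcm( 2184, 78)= 2184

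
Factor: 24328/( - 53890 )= - 2^2*5^( -1 ) * 17^(-1)*317^(- 1 )*3041^1  =  - 12164/26945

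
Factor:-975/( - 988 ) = 75/76 = 2^( - 2) * 3^1 * 5^2  *19^( - 1 )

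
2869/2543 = 2869/2543= 1.13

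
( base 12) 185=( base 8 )365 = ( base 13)15B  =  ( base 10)245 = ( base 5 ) 1440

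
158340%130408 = 27932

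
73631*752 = 55370512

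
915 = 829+86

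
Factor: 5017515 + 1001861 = 6019376 = 2^4*11^1*23^1*1487^1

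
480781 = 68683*7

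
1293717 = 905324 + 388393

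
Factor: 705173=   7^1*131^1*769^1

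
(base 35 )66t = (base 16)1DA5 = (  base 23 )e7m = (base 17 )1947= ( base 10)7589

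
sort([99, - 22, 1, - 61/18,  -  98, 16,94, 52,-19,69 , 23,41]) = [  -  98, - 22  ,  -  19, -61/18,1, 16,23, 41,52,69,94, 99 ]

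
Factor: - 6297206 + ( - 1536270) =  - 2^2*7^1*279767^1 = - 7833476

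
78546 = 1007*78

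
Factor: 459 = 3^3*17^1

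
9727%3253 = 3221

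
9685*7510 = 72734350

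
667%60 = 7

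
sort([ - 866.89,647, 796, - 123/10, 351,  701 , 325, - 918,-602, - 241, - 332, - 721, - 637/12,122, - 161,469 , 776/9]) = [ - 918, - 866.89, - 721, - 602, - 332, - 241, - 161, - 637/12, - 123/10 , 776/9,122,325,351 , 469, 647,  701 , 796 ] 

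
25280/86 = 12640/43 =293.95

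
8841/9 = 2947/3 = 982.33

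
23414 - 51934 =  - 28520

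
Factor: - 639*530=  - 2^1 *3^2*5^1*53^1 * 71^1=-338670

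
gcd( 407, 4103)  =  11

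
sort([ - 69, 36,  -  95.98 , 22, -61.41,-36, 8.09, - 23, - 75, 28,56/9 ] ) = [ - 95.98, - 75,  -  69, - 61.41 , - 36,-23,56/9, 8.09,22, 28, 36 ] 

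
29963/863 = 34 + 621/863 = 34.72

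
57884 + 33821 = 91705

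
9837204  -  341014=9496190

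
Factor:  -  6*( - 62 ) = 2^2 * 3^1*31^1 = 372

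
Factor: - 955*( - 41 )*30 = 2^1*3^1*5^2*41^1*191^1 = 1174650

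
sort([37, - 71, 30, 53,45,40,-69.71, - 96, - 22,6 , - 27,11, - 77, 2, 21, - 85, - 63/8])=[-96, - 85, - 77, - 71, - 69.71, - 27, - 22, - 63/8,2,6,11, 21,30, 37,40 , 45,53]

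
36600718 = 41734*877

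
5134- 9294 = - 4160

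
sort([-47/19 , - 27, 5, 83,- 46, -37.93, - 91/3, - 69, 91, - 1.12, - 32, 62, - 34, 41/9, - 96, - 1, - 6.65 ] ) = [ - 96, - 69, - 46, - 37.93, - 34, - 32, - 91/3,  -  27, - 6.65, - 47/19, - 1.12, - 1,  41/9,5, 62, 83,91 ]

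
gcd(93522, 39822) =6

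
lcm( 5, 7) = 35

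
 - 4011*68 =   -  272748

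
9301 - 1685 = 7616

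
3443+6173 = 9616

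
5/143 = 5/143= 0.03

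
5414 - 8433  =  -3019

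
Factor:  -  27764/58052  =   - 11^1*23^ (-1 )  =  - 11/23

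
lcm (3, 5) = 15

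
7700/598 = 3850/299 =12.88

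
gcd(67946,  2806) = 2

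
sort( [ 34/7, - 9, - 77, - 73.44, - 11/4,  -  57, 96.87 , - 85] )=[  -  85, - 77, - 73.44, - 57, - 9,-11/4, 34/7,96.87]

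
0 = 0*2735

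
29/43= 29/43 = 0.67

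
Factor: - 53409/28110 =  - 19/10 =- 2^( - 1 ) * 5^( - 1)*19^1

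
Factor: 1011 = 3^1*337^1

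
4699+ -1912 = 2787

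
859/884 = 859/884 = 0.97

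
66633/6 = 11105+1/2= 11105.50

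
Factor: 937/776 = 2^( - 3)*97^( - 1 )*937^1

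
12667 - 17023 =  - 4356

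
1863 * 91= 169533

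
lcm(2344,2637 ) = 21096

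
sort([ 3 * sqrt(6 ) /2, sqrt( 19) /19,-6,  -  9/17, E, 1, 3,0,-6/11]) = [-6,-6/11, - 9/17,  0, sqrt (19) /19,1, E, 3, 3*sqrt(6 ) /2]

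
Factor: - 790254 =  - 2^1 * 3^2*43^1*1021^1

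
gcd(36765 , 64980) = 855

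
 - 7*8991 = - 62937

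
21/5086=21/5086 = 0.00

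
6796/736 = 1699/184 = 9.23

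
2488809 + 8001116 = 10489925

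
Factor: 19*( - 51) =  - 3^1*  17^1*19^1 = - 969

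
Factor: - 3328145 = - 5^1*665629^1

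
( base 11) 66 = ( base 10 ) 72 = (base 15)4C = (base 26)2K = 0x48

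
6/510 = 1/85  =  0.01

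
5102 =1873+3229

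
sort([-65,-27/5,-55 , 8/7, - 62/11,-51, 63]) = [ - 65,-55,-51,-62/11,-27/5,8/7 , 63]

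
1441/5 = 1441/5 = 288.20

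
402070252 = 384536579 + 17533673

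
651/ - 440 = -651/440 = - 1.48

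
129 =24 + 105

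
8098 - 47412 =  - 39314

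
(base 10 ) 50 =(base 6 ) 122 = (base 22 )26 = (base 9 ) 55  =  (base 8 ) 62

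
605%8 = 5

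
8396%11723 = 8396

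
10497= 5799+4698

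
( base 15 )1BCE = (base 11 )45A5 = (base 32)5ss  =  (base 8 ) 13634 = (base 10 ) 6044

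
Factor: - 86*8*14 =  - 9632 = - 2^5 * 7^1*43^1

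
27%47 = 27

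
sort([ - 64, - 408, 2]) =[ - 408, - 64,  2]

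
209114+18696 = 227810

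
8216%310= 156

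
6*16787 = 100722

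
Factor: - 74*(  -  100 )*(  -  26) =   -  2^4 * 5^2*13^1*37^1 = -192400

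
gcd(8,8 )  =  8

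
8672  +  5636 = 14308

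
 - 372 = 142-514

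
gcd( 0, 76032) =76032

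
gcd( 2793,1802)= 1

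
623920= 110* 5672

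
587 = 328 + 259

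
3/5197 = 3/5197 = 0.00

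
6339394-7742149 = -1402755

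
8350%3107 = 2136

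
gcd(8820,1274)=98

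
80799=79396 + 1403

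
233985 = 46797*5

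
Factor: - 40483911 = -3^1 * 13^1*137^1 *7577^1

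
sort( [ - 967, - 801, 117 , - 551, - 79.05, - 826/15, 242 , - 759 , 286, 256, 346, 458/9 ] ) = [ - 967 , - 801, - 759,-551, -79.05,- 826/15,458/9, 117,242,256,  286,346 ] 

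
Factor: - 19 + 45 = 2^1*13^1 = 26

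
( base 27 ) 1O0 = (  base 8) 2541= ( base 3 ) 1220000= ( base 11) 1042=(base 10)1377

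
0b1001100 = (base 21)3d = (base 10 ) 76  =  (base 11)6a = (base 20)3g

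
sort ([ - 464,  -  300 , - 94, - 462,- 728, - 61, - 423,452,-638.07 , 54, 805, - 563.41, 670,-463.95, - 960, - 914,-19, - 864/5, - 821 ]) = [ - 960, -914 ,  -  821, - 728, - 638.07, - 563.41, - 464, - 463.95, - 462, - 423, - 300, - 864/5, - 94,  -  61, - 19,54,  452,670,805]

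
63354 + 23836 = 87190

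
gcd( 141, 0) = 141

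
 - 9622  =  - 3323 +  - 6299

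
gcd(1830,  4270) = 610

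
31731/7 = 4533 = 4533.00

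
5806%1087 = 371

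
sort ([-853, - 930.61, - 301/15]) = [ - 930.61, - 853,-301/15]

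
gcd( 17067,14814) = 3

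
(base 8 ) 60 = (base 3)1210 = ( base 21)26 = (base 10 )48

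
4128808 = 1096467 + 3032341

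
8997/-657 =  - 14+67/219 =- 13.69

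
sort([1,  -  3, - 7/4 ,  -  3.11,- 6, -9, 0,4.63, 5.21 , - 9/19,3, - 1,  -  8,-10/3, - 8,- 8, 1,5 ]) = [ - 9, - 8, - 8,  -  8, - 6,  -  10/3 ,-3.11, - 3, - 7/4, - 1, - 9/19,0,  1,1,3,4.63,5, 5.21] 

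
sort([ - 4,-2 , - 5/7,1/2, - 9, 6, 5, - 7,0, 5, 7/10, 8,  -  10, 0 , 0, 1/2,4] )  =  [ - 10,- 9, - 7, - 4, - 2, - 5/7,0,  0 , 0, 1/2,  1/2 , 7/10, 4,5, 5, 6,8 ]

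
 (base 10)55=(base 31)1O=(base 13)43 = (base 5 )210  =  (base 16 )37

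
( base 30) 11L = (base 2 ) 1110110111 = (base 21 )236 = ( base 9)1266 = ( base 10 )951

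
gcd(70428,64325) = 1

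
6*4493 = 26958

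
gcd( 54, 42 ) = 6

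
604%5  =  4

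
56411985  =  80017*705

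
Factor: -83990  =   - 2^1*5^1*37^1*227^1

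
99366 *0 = 0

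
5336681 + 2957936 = 8294617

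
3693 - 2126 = 1567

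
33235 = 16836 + 16399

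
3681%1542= 597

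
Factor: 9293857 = 59^1*157523^1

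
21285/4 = 21285/4 =5321.25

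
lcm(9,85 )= 765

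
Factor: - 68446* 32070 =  - 2^2*3^1*5^1*7^1*1069^1*  4889^1 = - 2195063220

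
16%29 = 16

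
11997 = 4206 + 7791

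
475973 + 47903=523876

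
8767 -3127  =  5640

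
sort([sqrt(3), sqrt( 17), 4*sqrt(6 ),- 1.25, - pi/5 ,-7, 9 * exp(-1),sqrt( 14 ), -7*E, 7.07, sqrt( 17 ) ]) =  [  -  7 * E, - 7,  -  1.25, - pi/5, sqrt( 3) , 9*exp(-1),sqrt( 14 ), sqrt( 17 ), sqrt (17), 7.07,4 * sqrt(6)]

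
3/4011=1/1337 = 0.00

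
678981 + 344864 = 1023845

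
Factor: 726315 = 3^1 * 5^1*41^1*1181^1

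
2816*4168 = 11737088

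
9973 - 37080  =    -  27107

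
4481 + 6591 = 11072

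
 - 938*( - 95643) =89713134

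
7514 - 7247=267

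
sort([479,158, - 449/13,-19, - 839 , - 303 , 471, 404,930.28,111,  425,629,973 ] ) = [ - 839, - 303, - 449/13 , - 19,111,158,  404,425,471,479,629,930.28,973]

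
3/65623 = 3/65623=0.00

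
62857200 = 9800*6414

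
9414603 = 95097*99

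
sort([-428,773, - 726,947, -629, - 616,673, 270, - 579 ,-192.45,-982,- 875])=[ - 982, - 875 ,  -  726 , - 629,-616 , - 579, - 428,-192.45,270,673,773,947] 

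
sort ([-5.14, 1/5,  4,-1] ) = [ - 5.14, - 1,1/5,4] 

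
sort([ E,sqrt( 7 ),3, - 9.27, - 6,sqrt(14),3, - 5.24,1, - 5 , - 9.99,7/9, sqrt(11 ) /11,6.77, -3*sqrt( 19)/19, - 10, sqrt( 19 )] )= [ - 10,- 9.99,-9.27, - 6, - 5.24, - 5, - 3 *sqrt(19 )/19, sqrt (11)/11,7/9,1, sqrt( 7),E, 3,3,sqrt ( 14),sqrt(19 ), 6.77 ] 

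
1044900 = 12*87075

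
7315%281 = 9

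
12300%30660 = 12300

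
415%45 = 10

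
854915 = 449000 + 405915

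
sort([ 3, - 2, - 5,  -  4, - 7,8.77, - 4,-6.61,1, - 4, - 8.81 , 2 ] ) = [ - 8.81 , -7,- 6.61 , - 5, - 4,-4,- 4, - 2, 1, 2,3, 8.77 ] 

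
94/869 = 94/869  =  0.11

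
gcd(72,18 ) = 18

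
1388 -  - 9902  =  11290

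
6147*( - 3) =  - 18441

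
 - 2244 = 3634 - 5878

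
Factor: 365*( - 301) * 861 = - 3^1*5^1*7^2*41^1*43^1*73^1 = -94593765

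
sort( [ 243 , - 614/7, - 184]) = [ - 184, - 614/7,243]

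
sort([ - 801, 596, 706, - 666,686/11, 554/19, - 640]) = [ -801, - 666, - 640, 554/19, 686/11, 596, 706 ]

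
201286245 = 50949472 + 150336773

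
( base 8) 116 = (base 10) 78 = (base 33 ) 2C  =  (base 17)4A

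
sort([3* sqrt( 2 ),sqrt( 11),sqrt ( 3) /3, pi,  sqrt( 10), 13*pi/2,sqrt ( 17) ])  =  [ sqrt(3) /3, pi , sqrt(10 ),sqrt(11),  sqrt(17 ), 3*sqrt(2), 13 * pi/2] 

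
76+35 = 111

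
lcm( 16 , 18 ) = 144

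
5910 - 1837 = 4073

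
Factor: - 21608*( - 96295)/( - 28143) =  -2^3*3^(-2)*5^1*37^1*53^( - 1) * 59^( - 1 )*73^1*19259^1 = - 2080742360/28143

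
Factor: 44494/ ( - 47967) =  - 2^1 * 3^ (-1)*59^ (  -  1)*271^( - 1)*22247^1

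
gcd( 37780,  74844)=4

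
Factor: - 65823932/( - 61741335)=2^2 * 3^( - 1 )*5^( - 1 )*17^1*43^( - 1 )*95723^(-1)*967999^1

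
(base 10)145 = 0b10010001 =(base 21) 6j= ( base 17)89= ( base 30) 4p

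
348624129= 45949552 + 302674577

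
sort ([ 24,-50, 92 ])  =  [ - 50,24, 92 ]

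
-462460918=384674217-847135135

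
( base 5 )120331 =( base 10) 4466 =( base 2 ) 1000101110010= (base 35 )3ML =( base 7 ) 16010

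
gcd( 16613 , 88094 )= 1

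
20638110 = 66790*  309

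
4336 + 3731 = 8067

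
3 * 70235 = 210705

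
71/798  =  71/798 = 0.09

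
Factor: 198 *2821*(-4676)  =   - 2^3*3^2 *7^2*11^1*13^1 *31^1*167^1= - 2611817208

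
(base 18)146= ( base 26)FC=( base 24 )GI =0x192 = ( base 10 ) 402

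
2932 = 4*733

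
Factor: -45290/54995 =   -  2^1*7^1*17^( - 1 ) = - 14/17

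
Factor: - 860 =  - 2^2*5^1 * 43^1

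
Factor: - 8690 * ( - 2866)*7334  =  182657230360 = 2^3 * 5^1*11^1 * 19^1* 79^1*193^1*1433^1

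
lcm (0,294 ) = 0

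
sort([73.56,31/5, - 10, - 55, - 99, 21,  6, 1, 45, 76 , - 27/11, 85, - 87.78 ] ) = [-99, - 87.78, - 55,-10, - 27/11,1, 6,31/5, 21, 45, 73.56, 76, 85 ] 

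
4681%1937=807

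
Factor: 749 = 7^1*107^1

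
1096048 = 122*8984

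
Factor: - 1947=-3^1*11^1 *59^1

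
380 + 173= 553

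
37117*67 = 2486839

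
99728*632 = 63028096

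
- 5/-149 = 5/149= 0.03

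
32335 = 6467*5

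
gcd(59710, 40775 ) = 35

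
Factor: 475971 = 3^1*158657^1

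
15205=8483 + 6722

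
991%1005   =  991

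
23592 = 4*5898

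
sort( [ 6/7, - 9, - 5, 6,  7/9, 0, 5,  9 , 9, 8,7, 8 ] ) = [ - 9, - 5, 0,  7/9, 6/7, 5,6,7  ,  8,  8, 9, 9 ] 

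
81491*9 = 733419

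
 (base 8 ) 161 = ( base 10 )113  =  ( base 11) a3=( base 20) 5d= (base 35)38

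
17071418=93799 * 182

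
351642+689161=1040803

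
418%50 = 18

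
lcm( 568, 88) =6248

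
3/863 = 3/863 = 0.00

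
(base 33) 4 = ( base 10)4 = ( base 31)4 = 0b100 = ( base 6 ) 4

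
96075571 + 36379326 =132454897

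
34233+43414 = 77647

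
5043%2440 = 163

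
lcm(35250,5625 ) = 528750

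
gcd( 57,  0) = 57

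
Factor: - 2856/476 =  - 6= -  2^1*3^1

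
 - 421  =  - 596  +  175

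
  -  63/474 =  - 21/158 = -0.13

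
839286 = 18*46627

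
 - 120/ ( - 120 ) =1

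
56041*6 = 336246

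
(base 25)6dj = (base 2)111111111110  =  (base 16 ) ffe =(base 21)95K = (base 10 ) 4094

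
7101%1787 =1740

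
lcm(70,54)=1890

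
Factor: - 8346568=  - 2^3 * 263^1*3967^1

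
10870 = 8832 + 2038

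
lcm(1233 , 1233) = 1233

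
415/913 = 5/11 = 0.45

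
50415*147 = 7411005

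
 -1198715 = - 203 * 5905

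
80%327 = 80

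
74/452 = 37/226 = 0.16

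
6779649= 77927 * 87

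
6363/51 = 2121/17 =124.76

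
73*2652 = 193596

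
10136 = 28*362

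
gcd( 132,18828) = 12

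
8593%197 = 122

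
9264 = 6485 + 2779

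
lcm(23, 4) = 92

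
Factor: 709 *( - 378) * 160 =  -42880320 = - 2^6 * 3^3 * 5^1*7^1*709^1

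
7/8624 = 1/1232 = 0.00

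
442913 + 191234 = 634147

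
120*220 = 26400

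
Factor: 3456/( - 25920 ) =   -  2^1*3^( - 1 )*5^(-1) = - 2/15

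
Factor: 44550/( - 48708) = -2^(  -  1 )*3^1*5^2*41^(-1 ) = - 75/82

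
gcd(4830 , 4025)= 805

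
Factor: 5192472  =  2^3*3^1*19^1 * 59^1*193^1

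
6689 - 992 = 5697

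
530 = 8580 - 8050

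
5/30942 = 5/30942 = 0.00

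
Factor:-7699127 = -2557^1 * 3011^1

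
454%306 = 148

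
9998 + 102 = 10100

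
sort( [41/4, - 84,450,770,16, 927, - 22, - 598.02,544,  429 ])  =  [ - 598.02,  -  84,- 22 , 41/4,16,429,450, 544, 770, 927] 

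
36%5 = 1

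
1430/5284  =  715/2642 = 0.27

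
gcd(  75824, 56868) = 18956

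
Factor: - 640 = - 2^7*5^1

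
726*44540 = 32336040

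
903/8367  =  301/2789 = 0.11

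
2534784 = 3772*672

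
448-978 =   -  530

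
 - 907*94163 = - 85405841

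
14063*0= 0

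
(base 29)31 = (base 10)88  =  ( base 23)3j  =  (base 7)154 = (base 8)130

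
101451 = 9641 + 91810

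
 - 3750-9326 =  - 13076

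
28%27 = 1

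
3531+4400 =7931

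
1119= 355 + 764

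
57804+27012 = 84816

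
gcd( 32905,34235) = 5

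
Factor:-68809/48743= - 871/617 =-13^1*67^1*617^( - 1 )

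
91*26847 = 2443077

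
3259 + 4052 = 7311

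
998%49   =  18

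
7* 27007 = 189049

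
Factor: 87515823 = 3^1 *29^1 *941^1*1069^1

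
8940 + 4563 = 13503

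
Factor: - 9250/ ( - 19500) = 2^( - 1)*3^(- 1 )*13^( - 1) *37^1 = 37/78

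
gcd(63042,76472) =158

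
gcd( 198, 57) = 3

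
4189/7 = 598 + 3/7 = 598.43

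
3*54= 162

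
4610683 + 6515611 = 11126294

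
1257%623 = 11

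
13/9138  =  13/9138 = 0.00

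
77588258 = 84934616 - 7346358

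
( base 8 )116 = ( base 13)60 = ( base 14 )58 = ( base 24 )36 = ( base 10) 78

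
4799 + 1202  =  6001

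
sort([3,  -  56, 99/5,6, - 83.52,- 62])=[-83.52, - 62,-56, 3,6, 99/5]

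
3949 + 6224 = 10173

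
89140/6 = 14856 + 2/3  =  14856.67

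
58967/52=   1133 + 51/52 =1133.98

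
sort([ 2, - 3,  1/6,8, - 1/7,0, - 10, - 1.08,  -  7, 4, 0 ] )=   [-10, - 7, - 3, - 1.08, - 1/7,0, 0,1/6, 2, 4,8 ]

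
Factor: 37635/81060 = 13/28=2^ (-2 )*7^ ( - 1) * 13^1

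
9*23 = 207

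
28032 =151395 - 123363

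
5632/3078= 1 + 1277/1539 = 1.83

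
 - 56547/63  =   - 6283/7=- 897.57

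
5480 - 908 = 4572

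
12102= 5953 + 6149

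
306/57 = 102/19 = 5.37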